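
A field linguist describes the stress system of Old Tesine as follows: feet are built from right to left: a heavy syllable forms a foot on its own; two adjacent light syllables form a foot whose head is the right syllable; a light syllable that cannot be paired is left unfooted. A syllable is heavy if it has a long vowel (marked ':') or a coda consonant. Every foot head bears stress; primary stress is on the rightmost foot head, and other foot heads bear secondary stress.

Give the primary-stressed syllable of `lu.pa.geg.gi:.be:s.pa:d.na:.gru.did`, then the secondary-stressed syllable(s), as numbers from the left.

primary 9, secondary 2, 3, 4, 5, 6, 7

Weights: 1 lu L, 2 pa L, 3 geg H, 4 gi: H, 5 be:s H, 6 pa:d H, 7 na: H, 8 gru L, 9 did H.
Parse right to left (heavy = foot alone; LL = one foot; stranded L unfooted): (lu.ˈpa) (ˈgeg) (ˈgi:) (ˈbe:s) (ˈpa:d) (ˈna:) gru (ˈdid).
Foot heads: 2, 3, 4, 5, 6, 7, 9.
Primary stress on the rightmost head = syllable 9.
Secondary stress on 2, 3, 4, 5, 6, 7: lu.ˌpa.ˌgeg.ˌgi:.ˌbe:s.ˌpa:d.ˌna:.gru.ˈdid.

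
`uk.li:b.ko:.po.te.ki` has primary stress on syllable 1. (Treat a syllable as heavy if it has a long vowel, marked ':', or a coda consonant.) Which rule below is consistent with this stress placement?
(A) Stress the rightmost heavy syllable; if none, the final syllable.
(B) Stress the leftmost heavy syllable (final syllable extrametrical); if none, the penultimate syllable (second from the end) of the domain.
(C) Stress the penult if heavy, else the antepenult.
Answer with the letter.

Rule A → syllable 3 (observed: 1).
Rule B → syllable 1 ✓.
Rule C → syllable 4 (observed: 1).

B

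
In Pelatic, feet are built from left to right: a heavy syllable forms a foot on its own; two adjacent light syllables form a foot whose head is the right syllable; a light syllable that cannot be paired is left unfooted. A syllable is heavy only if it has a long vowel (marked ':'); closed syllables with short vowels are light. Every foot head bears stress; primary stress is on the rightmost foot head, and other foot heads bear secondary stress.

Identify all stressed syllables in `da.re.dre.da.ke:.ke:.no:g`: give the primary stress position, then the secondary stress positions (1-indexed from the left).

primary 7, secondary 2, 4, 5, 6

Weights: 1 da L, 2 re L, 3 dre L, 4 da L, 5 ke: H, 6 ke: H, 7 no:g H.
Parse left to right (heavy = foot alone; LL = one foot; stranded L unfooted): (da.ˈre) (dre.ˈda) (ˈke:) (ˈke:) (ˈno:g).
Foot heads: 2, 4, 5, 6, 7.
Primary stress on the rightmost head = syllable 7.
Secondary stress on 2, 4, 5, 6: da.ˌre.dre.ˌda.ˌke:.ˌke:.ˈno:g.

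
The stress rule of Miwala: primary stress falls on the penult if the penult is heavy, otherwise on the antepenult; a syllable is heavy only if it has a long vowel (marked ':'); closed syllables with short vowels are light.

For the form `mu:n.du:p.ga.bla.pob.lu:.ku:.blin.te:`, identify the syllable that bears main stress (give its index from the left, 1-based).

7

Weights: 7 ku: H, 8 blin L, 9 te: H.
The penult (syllable 8, blin) is light, so stress falls on the antepenult (syllable 7, ku:).
Primary stress: syllable 7 → mu:n.du:p.ga.bla.pob.lu:.ˈku:.blin.te:.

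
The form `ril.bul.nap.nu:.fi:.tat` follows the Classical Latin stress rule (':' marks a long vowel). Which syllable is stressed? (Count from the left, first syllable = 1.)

5

Classical Latin: stress the penult if heavy (long vowel or closed), else the antepenult.
Weights: 4 nu: H, 5 fi: H, 6 tat H.
The penult (syllable 5, fi:) is heavy, so it takes stress.
Stress on syllable 5: ril.bul.nap.nu:.ˈfi:.tat.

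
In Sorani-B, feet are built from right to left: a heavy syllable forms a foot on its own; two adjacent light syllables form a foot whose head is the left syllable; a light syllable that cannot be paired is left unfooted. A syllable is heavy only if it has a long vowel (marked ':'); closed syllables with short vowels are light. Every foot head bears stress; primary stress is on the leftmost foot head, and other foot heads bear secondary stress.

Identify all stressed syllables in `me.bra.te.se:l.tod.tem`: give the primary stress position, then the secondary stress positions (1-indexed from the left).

primary 2, secondary 4, 5

Weights: 1 me L, 2 bra L, 3 te L, 4 se:l H, 5 tod L, 6 tem L.
Parse right to left (heavy = foot alone; LL = one foot; stranded L unfooted): me (ˈbra.te) (ˈse:l) (ˈtod.tem).
Foot heads: 2, 4, 5.
Primary stress on the leftmost head = syllable 2.
Secondary stress on 4, 5: me.ˈbra.te.ˌse:l.ˌtod.tem.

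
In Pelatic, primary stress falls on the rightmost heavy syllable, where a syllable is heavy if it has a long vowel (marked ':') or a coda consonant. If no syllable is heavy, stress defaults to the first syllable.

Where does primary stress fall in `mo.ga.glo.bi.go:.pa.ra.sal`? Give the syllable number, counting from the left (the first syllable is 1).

8

Weights: 1 mo L, 2 ga L, 3 glo L, 4 bi L, 5 go: H, 6 pa L, 7 ra L, 8 sal H.
Heavy syllables in the domain: 5, 8. The rightmost is syllable 8 (sal).
Primary stress: syllable 8 → mo.ga.glo.bi.go:.pa.ra.ˈsal.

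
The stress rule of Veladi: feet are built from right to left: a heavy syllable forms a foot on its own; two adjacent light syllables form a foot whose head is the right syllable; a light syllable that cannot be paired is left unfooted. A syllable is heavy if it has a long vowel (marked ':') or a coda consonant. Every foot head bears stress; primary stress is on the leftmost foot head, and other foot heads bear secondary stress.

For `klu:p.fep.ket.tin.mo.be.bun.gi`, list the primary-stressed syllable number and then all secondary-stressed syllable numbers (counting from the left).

primary 1, secondary 2, 3, 4, 6, 7

Weights: 1 klu:p H, 2 fep H, 3 ket H, 4 tin H, 5 mo L, 6 be L, 7 bun H, 8 gi L.
Parse right to left (heavy = foot alone; LL = one foot; stranded L unfooted): (ˈklu:p) (ˈfep) (ˈket) (ˈtin) (mo.ˈbe) (ˈbun) gi.
Foot heads: 1, 2, 3, 4, 6, 7.
Primary stress on the leftmost head = syllable 1.
Secondary stress on 2, 3, 4, 6, 7: ˈklu:p.ˌfep.ˌket.ˌtin.mo.ˌbe.ˌbun.gi.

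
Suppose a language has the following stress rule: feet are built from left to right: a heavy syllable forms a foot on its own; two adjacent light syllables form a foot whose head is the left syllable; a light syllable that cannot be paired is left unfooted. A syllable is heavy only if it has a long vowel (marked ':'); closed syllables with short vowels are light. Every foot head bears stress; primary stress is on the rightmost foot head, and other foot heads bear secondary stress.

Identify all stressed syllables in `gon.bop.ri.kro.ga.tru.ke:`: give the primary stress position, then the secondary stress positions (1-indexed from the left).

primary 7, secondary 1, 3, 5

Weights: 1 gon L, 2 bop L, 3 ri L, 4 kro L, 5 ga L, 6 tru L, 7 ke: H.
Parse left to right (heavy = foot alone; LL = one foot; stranded L unfooted): (ˈgon.bop) (ˈri.kro) (ˈga.tru) (ˈke:).
Foot heads: 1, 3, 5, 7.
Primary stress on the rightmost head = syllable 7.
Secondary stress on 1, 3, 5: ˌgon.bop.ˌri.kro.ˌga.tru.ˈke:.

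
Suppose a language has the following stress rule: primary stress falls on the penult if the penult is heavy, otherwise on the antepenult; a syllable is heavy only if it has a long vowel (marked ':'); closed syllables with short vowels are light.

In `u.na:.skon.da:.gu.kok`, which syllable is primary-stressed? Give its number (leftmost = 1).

Weights: 4 da: H, 5 gu L, 6 kok L.
The penult (syllable 5, gu) is light, so stress falls on the antepenult (syllable 4, da:).
Primary stress: syllable 4 → u.na:.skon.ˈda:.gu.kok.

4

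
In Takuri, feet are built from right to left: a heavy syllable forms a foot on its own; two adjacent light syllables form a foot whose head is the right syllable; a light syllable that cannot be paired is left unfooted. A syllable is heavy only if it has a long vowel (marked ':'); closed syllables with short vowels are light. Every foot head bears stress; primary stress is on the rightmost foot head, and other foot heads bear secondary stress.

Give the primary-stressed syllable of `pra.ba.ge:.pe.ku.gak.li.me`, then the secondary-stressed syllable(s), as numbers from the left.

Weights: 1 pra L, 2 ba L, 3 ge: H, 4 pe L, 5 ku L, 6 gak L, 7 li L, 8 me L.
Parse right to left (heavy = foot alone; LL = one foot; stranded L unfooted): (pra.ˈba) (ˈge:) pe (ku.ˈgak) (li.ˈme).
Foot heads: 2, 3, 6, 8.
Primary stress on the rightmost head = syllable 8.
Secondary stress on 2, 3, 6: pra.ˌba.ˌge:.pe.ku.ˌgak.li.ˈme.

primary 8, secondary 2, 3, 6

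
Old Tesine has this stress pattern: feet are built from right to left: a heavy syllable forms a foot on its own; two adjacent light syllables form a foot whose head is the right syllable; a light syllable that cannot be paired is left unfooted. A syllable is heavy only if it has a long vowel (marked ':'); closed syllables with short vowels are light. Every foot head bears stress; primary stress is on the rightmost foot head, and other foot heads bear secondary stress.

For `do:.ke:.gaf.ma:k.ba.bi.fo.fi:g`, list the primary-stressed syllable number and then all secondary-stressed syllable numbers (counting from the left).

primary 8, secondary 1, 2, 4, 7

Weights: 1 do: H, 2 ke: H, 3 gaf L, 4 ma:k H, 5 ba L, 6 bi L, 7 fo L, 8 fi:g H.
Parse right to left (heavy = foot alone; LL = one foot; stranded L unfooted): (ˈdo:) (ˈke:) gaf (ˈma:k) ba (bi.ˈfo) (ˈfi:g).
Foot heads: 1, 2, 4, 7, 8.
Primary stress on the rightmost head = syllable 8.
Secondary stress on 1, 2, 4, 7: ˌdo:.ˌke:.gaf.ˌma:k.ba.bi.ˌfo.ˈfi:g.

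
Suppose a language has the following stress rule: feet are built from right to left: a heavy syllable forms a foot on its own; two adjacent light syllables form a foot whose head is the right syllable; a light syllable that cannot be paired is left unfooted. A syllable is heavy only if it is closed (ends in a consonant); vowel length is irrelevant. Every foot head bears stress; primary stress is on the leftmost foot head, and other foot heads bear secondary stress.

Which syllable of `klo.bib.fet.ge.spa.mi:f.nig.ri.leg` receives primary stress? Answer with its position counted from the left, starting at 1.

2

Weights: 1 klo L, 2 bib H, 3 fet H, 4 ge L, 5 spa L, 6 mi:f H, 7 nig H, 8 ri L, 9 leg H.
Parse right to left (heavy = foot alone; LL = one foot; stranded L unfooted): klo (ˈbib) (ˈfet) (ge.ˈspa) (ˈmi:f) (ˈnig) ri (ˈleg).
Foot heads: 2, 3, 5, 6, 7, 9.
Primary stress on the leftmost head = syllable 2.
Primary stress: syllable 2 → klo.ˈbib.fet.ge.spa.mi:f.nig.ri.leg.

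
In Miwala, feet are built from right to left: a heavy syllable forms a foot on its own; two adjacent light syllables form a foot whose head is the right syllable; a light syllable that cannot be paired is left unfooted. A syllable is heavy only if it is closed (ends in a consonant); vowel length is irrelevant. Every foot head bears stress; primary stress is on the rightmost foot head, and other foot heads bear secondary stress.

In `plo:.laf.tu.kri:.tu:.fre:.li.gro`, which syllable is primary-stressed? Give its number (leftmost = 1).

Weights: 1 plo: L, 2 laf H, 3 tu L, 4 kri: L, 5 tu: L, 6 fre: L, 7 li L, 8 gro L.
Parse right to left (heavy = foot alone; LL = one foot; stranded L unfooted): plo: (ˈlaf) (tu.ˈkri:) (tu:.ˈfre:) (li.ˈgro).
Foot heads: 2, 4, 6, 8.
Primary stress on the rightmost head = syllable 8.
Primary stress: syllable 8 → plo:.laf.tu.kri:.tu:.fre:.li.ˈgro.

8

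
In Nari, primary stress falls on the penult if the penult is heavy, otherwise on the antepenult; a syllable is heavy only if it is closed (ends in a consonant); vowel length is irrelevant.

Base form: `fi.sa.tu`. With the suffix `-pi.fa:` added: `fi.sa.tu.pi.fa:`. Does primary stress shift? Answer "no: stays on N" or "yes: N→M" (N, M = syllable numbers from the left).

yes: 1→3

Base `fi.sa.tu` (3 syllables):
  Weights: 1 fi L, 2 sa L, 3 tu L.
  The penult (syllable 2, sa) is light, so stress falls on the antepenult (syllable 1, fi).
  → primary stress on syllable 1.
Suffixed `fi.sa.tu.pi.fa:` (5 syllables):
  Weights: 3 tu L, 4 pi L, 5 fa: L.
  The penult (syllable 4, pi) is light, so stress falls on the antepenult (syllable 3, tu).
  → primary stress on syllable 3.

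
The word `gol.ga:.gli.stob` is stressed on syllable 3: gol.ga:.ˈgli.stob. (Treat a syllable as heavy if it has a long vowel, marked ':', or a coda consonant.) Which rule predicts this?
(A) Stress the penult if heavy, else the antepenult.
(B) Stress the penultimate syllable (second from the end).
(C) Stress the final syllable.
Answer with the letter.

B

Rule A → syllable 2 (observed: 3).
Rule B → syllable 3 ✓.
Rule C → syllable 4 (observed: 3).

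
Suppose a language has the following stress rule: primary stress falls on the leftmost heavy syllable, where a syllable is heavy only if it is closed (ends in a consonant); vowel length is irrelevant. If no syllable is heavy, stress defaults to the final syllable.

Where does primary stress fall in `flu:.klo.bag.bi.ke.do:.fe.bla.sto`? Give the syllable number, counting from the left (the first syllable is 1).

Weights: 1 flu: L, 2 klo L, 3 bag H, 4 bi L, 5 ke L, 6 do: L, 7 fe L, 8 bla L, 9 sto L.
Heavy syllables in the domain: 3. The leftmost is syllable 3 (bag).
Primary stress: syllable 3 → flu:.klo.ˈbag.bi.ke.do:.fe.bla.sto.

3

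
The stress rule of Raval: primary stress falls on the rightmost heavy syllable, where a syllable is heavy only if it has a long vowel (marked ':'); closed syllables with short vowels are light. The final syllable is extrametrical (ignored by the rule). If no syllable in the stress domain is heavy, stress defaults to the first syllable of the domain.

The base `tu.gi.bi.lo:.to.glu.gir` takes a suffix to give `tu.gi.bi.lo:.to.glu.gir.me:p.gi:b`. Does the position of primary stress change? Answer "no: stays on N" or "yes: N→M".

Base `tu.gi.bi.lo:.to.glu.gir` (7 syllables):
  The final syllable (7, gir) is extrametrical; the stress domain is syllables 1–6.
  Weights: 1 tu L, 2 gi L, 3 bi L, 4 lo: H, 5 to L, 6 glu L.
  Heavy syllables in the domain: 4. The rightmost is syllable 4 (lo:).
  → primary stress on syllable 4.
Suffixed `tu.gi.bi.lo:.to.glu.gir.me:p.gi:b` (9 syllables):
  The final syllable (9, gi:b) is extrametrical; the stress domain is syllables 1–8.
  Weights: 1 tu L, 2 gi L, 3 bi L, 4 lo: H, 5 to L, 6 glu L, 7 gir L, 8 me:p H.
  Heavy syllables in the domain: 4, 8. The rightmost is syllable 8 (me:p).
  → primary stress on syllable 8.

yes: 4→8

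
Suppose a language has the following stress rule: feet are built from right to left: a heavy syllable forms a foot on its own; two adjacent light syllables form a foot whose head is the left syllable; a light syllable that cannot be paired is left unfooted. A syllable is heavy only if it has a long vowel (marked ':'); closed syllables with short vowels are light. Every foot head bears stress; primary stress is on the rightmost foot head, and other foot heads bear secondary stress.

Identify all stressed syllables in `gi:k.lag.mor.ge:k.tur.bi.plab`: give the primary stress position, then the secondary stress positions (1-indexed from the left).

Weights: 1 gi:k H, 2 lag L, 3 mor L, 4 ge:k H, 5 tur L, 6 bi L, 7 plab L.
Parse right to left (heavy = foot alone; LL = one foot; stranded L unfooted): (ˈgi:k) (ˈlag.mor) (ˈge:k) tur (ˈbi.plab).
Foot heads: 1, 2, 4, 6.
Primary stress on the rightmost head = syllable 6.
Secondary stress on 1, 2, 4: ˌgi:k.ˌlag.mor.ˌge:k.tur.ˈbi.plab.

primary 6, secondary 1, 2, 4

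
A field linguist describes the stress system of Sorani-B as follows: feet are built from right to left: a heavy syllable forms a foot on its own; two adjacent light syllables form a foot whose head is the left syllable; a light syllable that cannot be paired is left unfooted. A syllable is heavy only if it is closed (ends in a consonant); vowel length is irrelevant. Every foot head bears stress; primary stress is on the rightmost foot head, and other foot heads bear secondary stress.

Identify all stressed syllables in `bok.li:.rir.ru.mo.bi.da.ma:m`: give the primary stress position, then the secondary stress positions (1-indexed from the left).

primary 8, secondary 1, 3, 4, 6

Weights: 1 bok H, 2 li: L, 3 rir H, 4 ru L, 5 mo L, 6 bi L, 7 da L, 8 ma:m H.
Parse right to left (heavy = foot alone; LL = one foot; stranded L unfooted): (ˈbok) li: (ˈrir) (ˈru.mo) (ˈbi.da) (ˈma:m).
Foot heads: 1, 3, 4, 6, 8.
Primary stress on the rightmost head = syllable 8.
Secondary stress on 1, 3, 4, 6: ˌbok.li:.ˌrir.ˌru.mo.ˌbi.da.ˈma:m.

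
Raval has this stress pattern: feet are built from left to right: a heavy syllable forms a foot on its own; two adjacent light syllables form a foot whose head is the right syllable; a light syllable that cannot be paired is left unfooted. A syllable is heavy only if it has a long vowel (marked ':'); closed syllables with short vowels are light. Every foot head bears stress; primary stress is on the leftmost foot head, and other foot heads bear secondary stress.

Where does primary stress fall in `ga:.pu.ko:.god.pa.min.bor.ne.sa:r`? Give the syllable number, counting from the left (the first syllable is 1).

Weights: 1 ga: H, 2 pu L, 3 ko: H, 4 god L, 5 pa L, 6 min L, 7 bor L, 8 ne L, 9 sa:r H.
Parse left to right (heavy = foot alone; LL = one foot; stranded L unfooted): (ˈga:) pu (ˈko:) (god.ˈpa) (min.ˈbor) ne (ˈsa:r).
Foot heads: 1, 3, 5, 7, 9.
Primary stress on the leftmost head = syllable 1.
Primary stress: syllable 1 → ˈga:.pu.ko:.god.pa.min.bor.ne.sa:r.

1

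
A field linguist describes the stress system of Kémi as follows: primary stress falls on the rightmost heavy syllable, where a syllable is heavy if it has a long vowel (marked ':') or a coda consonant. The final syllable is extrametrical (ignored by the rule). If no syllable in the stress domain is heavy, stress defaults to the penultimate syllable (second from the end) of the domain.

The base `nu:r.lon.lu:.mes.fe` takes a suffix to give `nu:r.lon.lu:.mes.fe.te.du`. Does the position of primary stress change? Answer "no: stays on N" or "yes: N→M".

Base `nu:r.lon.lu:.mes.fe` (5 syllables):
  The final syllable (5, fe) is extrametrical; the stress domain is syllables 1–4.
  Weights: 1 nu:r H, 2 lon H, 3 lu: H, 4 mes H.
  Heavy syllables in the domain: 1, 2, 3, 4. The rightmost is syllable 4 (mes).
  → primary stress on syllable 4.
Suffixed `nu:r.lon.lu:.mes.fe.te.du` (7 syllables):
  The final syllable (7, du) is extrametrical; the stress domain is syllables 1–6.
  Weights: 1 nu:r H, 2 lon H, 3 lu: H, 4 mes H, 5 fe L, 6 te L.
  Heavy syllables in the domain: 1, 2, 3, 4. The rightmost is syllable 4 (mes).
  → primary stress on syllable 4.

no: stays on 4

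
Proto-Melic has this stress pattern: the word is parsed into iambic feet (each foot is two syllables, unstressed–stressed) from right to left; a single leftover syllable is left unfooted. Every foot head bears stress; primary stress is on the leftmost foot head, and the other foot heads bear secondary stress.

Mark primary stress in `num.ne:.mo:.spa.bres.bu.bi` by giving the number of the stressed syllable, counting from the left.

Parse right to left into iambic (σˈσ) feet: num (ne:.ˈmo:) (spa.ˈbres) (bu.ˈbi). Syllable 1 is left unfooted.
Foot heads (stressed positions): 3, 5, 7.
End Rule Leftmost: primary stress on the leftmost head = syllable 3.
Primary stress: syllable 3 → num.ne:.ˈmo:.spa.bres.bu.bi.

3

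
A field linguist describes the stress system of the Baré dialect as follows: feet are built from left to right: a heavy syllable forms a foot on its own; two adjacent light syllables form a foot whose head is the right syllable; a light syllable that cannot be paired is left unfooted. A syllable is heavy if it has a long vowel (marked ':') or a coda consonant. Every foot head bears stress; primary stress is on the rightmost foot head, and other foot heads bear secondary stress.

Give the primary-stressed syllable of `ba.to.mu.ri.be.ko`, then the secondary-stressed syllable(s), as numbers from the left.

primary 6, secondary 2, 4

Weights: 1 ba L, 2 to L, 3 mu L, 4 ri L, 5 be L, 6 ko L.
Parse left to right (heavy = foot alone; LL = one foot; stranded L unfooted): (ba.ˈto) (mu.ˈri) (be.ˈko).
Foot heads: 2, 4, 6.
Primary stress on the rightmost head = syllable 6.
Secondary stress on 2, 4: ba.ˌto.mu.ˌri.be.ˈko.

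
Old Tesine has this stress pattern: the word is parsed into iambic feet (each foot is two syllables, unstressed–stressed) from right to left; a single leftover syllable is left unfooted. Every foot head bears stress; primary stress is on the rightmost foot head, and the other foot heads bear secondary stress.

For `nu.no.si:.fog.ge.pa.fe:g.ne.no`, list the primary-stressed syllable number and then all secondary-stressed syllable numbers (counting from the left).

primary 9, secondary 3, 5, 7

Parse right to left into iambic (σˈσ) feet: nu (no.ˈsi:) (fog.ˈge) (pa.ˈfe:g) (ne.ˈno). Syllable 1 is left unfooted.
Foot heads (stressed positions): 3, 5, 7, 9.
End Rule Rightmost: primary stress on the rightmost head = syllable 9.
Secondary stress on 3, 5, 7: nu.no.ˌsi:.fog.ˌge.pa.ˌfe:g.ne.ˈno.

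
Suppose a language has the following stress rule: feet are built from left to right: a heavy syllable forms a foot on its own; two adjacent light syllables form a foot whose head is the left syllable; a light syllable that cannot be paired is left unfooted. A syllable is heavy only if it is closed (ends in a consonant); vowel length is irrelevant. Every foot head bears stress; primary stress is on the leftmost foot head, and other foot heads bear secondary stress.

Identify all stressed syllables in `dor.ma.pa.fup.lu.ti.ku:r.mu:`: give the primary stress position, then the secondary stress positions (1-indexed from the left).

Weights: 1 dor H, 2 ma L, 3 pa L, 4 fup H, 5 lu L, 6 ti L, 7 ku:r H, 8 mu: L.
Parse left to right (heavy = foot alone; LL = one foot; stranded L unfooted): (ˈdor) (ˈma.pa) (ˈfup) (ˈlu.ti) (ˈku:r) mu:.
Foot heads: 1, 2, 4, 5, 7.
Primary stress on the leftmost head = syllable 1.
Secondary stress on 2, 4, 5, 7: ˈdor.ˌma.pa.ˌfup.ˌlu.ti.ˌku:r.mu:.

primary 1, secondary 2, 4, 5, 7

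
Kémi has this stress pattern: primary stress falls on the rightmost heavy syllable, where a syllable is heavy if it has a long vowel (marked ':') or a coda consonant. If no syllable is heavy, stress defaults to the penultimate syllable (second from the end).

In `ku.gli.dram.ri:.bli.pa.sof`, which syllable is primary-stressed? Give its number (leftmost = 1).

7

Weights: 1 ku L, 2 gli L, 3 dram H, 4 ri: H, 5 bli L, 6 pa L, 7 sof H.
Heavy syllables in the domain: 3, 4, 7. The rightmost is syllable 7 (sof).
Primary stress: syllable 7 → ku.gli.dram.ri:.bli.pa.ˈsof.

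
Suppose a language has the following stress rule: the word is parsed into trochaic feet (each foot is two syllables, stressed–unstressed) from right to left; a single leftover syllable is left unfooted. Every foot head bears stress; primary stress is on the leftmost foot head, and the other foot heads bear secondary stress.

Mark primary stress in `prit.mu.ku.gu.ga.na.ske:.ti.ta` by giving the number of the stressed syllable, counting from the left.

Parse right to left into trochaic (ˈσσ) feet: prit (ˈmu.ku) (ˈgu.ga) (ˈna.ske:) (ˈti.ta). Syllable 1 is left unfooted.
Foot heads (stressed positions): 2, 4, 6, 8.
End Rule Leftmost: primary stress on the leftmost head = syllable 2.
Primary stress: syllable 2 → prit.ˈmu.ku.gu.ga.na.ske:.ti.ta.

2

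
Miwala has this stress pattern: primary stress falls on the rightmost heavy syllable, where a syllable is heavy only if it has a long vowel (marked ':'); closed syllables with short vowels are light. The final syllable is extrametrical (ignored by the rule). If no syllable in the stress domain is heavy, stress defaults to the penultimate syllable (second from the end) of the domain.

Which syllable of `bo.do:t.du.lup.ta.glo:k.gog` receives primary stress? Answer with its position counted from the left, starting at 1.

6

The final syllable (7, gog) is extrametrical; the stress domain is syllables 1–6.
Weights: 1 bo L, 2 do:t H, 3 du L, 4 lup L, 5 ta L, 6 glo:k H.
Heavy syllables in the domain: 2, 6. The rightmost is syllable 6 (glo:k).
Primary stress: syllable 6 → bo.do:t.du.lup.ta.ˈglo:k.gog.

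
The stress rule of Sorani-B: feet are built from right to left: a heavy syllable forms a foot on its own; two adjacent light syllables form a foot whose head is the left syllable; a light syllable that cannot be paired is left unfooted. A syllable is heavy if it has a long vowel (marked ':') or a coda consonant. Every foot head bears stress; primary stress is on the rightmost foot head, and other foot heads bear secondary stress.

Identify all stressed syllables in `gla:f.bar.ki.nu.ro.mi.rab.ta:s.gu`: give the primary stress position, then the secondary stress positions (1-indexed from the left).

primary 8, secondary 1, 2, 3, 5, 7

Weights: 1 gla:f H, 2 bar H, 3 ki L, 4 nu L, 5 ro L, 6 mi L, 7 rab H, 8 ta:s H, 9 gu L.
Parse right to left (heavy = foot alone; LL = one foot; stranded L unfooted): (ˈgla:f) (ˈbar) (ˈki.nu) (ˈro.mi) (ˈrab) (ˈta:s) gu.
Foot heads: 1, 2, 3, 5, 7, 8.
Primary stress on the rightmost head = syllable 8.
Secondary stress on 1, 2, 3, 5, 7: ˌgla:f.ˌbar.ˌki.nu.ˌro.mi.ˌrab.ˈta:s.gu.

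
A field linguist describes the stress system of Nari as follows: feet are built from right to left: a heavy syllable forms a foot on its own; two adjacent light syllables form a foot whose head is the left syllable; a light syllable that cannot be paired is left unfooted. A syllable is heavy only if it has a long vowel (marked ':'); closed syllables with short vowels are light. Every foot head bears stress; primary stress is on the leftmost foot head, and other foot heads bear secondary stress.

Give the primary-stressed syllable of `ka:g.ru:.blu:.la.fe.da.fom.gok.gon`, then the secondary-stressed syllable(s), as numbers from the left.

Weights: 1 ka:g H, 2 ru: H, 3 blu: H, 4 la L, 5 fe L, 6 da L, 7 fom L, 8 gok L, 9 gon L.
Parse right to left (heavy = foot alone; LL = one foot; stranded L unfooted): (ˈka:g) (ˈru:) (ˈblu:) (ˈla.fe) (ˈda.fom) (ˈgok.gon).
Foot heads: 1, 2, 3, 4, 6, 8.
Primary stress on the leftmost head = syllable 1.
Secondary stress on 2, 3, 4, 6, 8: ˈka:g.ˌru:.ˌblu:.ˌla.fe.ˌda.fom.ˌgok.gon.

primary 1, secondary 2, 3, 4, 6, 8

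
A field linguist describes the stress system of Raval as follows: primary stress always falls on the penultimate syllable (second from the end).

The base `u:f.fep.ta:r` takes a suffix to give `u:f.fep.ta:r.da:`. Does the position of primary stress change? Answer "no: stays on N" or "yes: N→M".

yes: 2→3

Base `u:f.fep.ta:r` (3 syllables):
  The word has 3 syllables; the penultimate syllable (second from the end) is syllable 2 (fep).
  → primary stress on syllable 2.
Suffixed `u:f.fep.ta:r.da:` (4 syllables):
  The word has 4 syllables; the penultimate syllable (second from the end) is syllable 3 (ta:r).
  → primary stress on syllable 3.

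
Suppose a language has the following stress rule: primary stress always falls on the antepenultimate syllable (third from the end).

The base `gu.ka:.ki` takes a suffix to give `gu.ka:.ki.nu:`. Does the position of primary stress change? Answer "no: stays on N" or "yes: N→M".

Base `gu.ka:.ki` (3 syllables):
  The word has 3 syllables; the antepenultimate syllable (third from the end) is syllable 1 (gu).
  → primary stress on syllable 1.
Suffixed `gu.ka:.ki.nu:` (4 syllables):
  The word has 4 syllables; the antepenultimate syllable (third from the end) is syllable 2 (ka:).
  → primary stress on syllable 2.

yes: 1→2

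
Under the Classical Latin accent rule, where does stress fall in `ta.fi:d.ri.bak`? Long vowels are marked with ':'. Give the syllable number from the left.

2

Classical Latin: stress the penult if heavy (long vowel or closed), else the antepenult.
Weights: 2 fi:d H, 3 ri L, 4 bak H.
The penult (syllable 3, ri) is light, so stress falls on the antepenult (syllable 2, fi:d).
Stress on syllable 2: ta.ˈfi:d.ri.bak.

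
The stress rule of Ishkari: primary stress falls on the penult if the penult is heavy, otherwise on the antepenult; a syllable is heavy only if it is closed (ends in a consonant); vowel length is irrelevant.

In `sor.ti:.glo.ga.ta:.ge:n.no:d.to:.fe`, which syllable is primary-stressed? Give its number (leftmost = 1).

7

Weights: 7 no:d H, 8 to: L, 9 fe L.
The penult (syllable 8, to:) is light, so stress falls on the antepenult (syllable 7, no:d).
Primary stress: syllable 7 → sor.ti:.glo.ga.ta:.ge:n.ˈno:d.to:.fe.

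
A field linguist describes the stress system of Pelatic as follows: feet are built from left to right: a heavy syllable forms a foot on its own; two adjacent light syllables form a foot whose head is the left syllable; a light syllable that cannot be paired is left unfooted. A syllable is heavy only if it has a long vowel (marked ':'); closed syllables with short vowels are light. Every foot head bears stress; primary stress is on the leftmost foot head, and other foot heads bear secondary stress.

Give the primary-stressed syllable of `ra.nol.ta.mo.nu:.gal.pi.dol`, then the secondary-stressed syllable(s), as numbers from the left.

primary 1, secondary 3, 5, 6

Weights: 1 ra L, 2 nol L, 3 ta L, 4 mo L, 5 nu: H, 6 gal L, 7 pi L, 8 dol L.
Parse left to right (heavy = foot alone; LL = one foot; stranded L unfooted): (ˈra.nol) (ˈta.mo) (ˈnu:) (ˈgal.pi) dol.
Foot heads: 1, 3, 5, 6.
Primary stress on the leftmost head = syllable 1.
Secondary stress on 3, 5, 6: ˈra.nol.ˌta.mo.ˌnu:.ˌgal.pi.dol.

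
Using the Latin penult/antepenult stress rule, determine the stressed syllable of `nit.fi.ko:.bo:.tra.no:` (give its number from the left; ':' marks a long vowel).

Classical Latin: stress the penult if heavy (long vowel or closed), else the antepenult.
Weights: 4 bo: H, 5 tra L, 6 no: H.
The penult (syllable 5, tra) is light, so stress falls on the antepenult (syllable 4, bo:).
Stress on syllable 4: nit.fi.ko:.ˈbo:.tra.no:.

4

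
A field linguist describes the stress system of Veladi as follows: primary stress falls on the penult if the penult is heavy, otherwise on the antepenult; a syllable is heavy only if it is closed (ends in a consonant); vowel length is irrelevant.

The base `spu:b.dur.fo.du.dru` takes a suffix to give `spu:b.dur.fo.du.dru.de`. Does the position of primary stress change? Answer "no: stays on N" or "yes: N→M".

yes: 3→4

Base `spu:b.dur.fo.du.dru` (5 syllables):
  Weights: 3 fo L, 4 du L, 5 dru L.
  The penult (syllable 4, du) is light, so stress falls on the antepenult (syllable 3, fo).
  → primary stress on syllable 3.
Suffixed `spu:b.dur.fo.du.dru.de` (6 syllables):
  Weights: 4 du L, 5 dru L, 6 de L.
  The penult (syllable 5, dru) is light, so stress falls on the antepenult (syllable 4, du).
  → primary stress on syllable 4.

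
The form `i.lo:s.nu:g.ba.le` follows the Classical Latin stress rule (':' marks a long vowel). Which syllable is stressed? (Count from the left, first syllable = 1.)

Classical Latin: stress the penult if heavy (long vowel or closed), else the antepenult.
Weights: 3 nu:g H, 4 ba L, 5 le L.
The penult (syllable 4, ba) is light, so stress falls on the antepenult (syllable 3, nu:g).
Stress on syllable 3: i.lo:s.ˈnu:g.ba.le.

3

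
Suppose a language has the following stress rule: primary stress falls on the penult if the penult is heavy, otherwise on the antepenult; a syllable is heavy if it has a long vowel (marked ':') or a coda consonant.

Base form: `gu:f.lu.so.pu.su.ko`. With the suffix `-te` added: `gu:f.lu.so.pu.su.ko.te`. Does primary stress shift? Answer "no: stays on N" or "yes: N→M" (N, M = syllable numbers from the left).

yes: 4→5

Base `gu:f.lu.so.pu.su.ko` (6 syllables):
  Weights: 4 pu L, 5 su L, 6 ko L.
  The penult (syllable 5, su) is light, so stress falls on the antepenult (syllable 4, pu).
  → primary stress on syllable 4.
Suffixed `gu:f.lu.so.pu.su.ko.te` (7 syllables):
  Weights: 5 su L, 6 ko L, 7 te L.
  The penult (syllable 6, ko) is light, so stress falls on the antepenult (syllable 5, su).
  → primary stress on syllable 5.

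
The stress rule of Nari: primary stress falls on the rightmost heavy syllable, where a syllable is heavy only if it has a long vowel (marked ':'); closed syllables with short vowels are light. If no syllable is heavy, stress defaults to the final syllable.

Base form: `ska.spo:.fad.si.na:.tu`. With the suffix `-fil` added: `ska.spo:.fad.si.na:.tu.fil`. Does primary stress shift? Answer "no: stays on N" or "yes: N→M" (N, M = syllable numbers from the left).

no: stays on 5

Base `ska.spo:.fad.si.na:.tu` (6 syllables):
  Weights: 1 ska L, 2 spo: H, 3 fad L, 4 si L, 5 na: H, 6 tu L.
  Heavy syllables in the domain: 2, 5. The rightmost is syllable 5 (na:).
  → primary stress on syllable 5.
Suffixed `ska.spo:.fad.si.na:.tu.fil` (7 syllables):
  Weights: 1 ska L, 2 spo: H, 3 fad L, 4 si L, 5 na: H, 6 tu L, 7 fil L.
  Heavy syllables in the domain: 2, 5. The rightmost is syllable 5 (na:).
  → primary stress on syllable 5.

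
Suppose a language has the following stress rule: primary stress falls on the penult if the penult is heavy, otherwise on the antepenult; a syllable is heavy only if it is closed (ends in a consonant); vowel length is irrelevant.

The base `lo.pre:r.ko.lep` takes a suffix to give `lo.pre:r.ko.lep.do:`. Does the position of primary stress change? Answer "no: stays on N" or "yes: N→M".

Base `lo.pre:r.ko.lep` (4 syllables):
  Weights: 2 pre:r H, 3 ko L, 4 lep H.
  The penult (syllable 3, ko) is light, so stress falls on the antepenult (syllable 2, pre:r).
  → primary stress on syllable 2.
Suffixed `lo.pre:r.ko.lep.do:` (5 syllables):
  Weights: 3 ko L, 4 lep H, 5 do: L.
  The penult (syllable 4, lep) is heavy, so it takes stress.
  → primary stress on syllable 4.

yes: 2→4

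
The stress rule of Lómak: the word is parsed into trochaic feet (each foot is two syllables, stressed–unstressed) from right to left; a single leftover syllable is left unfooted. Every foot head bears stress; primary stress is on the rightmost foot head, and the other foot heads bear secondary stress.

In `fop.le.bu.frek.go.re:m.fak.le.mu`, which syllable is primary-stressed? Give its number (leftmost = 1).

8

Parse right to left into trochaic (ˈσσ) feet: fop (ˈle.bu) (ˈfrek.go) (ˈre:m.fak) (ˈle.mu). Syllable 1 is left unfooted.
Foot heads (stressed positions): 2, 4, 6, 8.
End Rule Rightmost: primary stress on the rightmost head = syllable 8.
Primary stress: syllable 8 → fop.le.bu.frek.go.re:m.fak.ˈle.mu.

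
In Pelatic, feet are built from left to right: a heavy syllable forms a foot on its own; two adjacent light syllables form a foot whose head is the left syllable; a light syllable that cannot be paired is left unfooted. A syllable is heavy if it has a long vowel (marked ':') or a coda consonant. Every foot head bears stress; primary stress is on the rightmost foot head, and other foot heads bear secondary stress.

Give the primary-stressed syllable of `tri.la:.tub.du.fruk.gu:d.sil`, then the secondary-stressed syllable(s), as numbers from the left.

Weights: 1 tri L, 2 la: H, 3 tub H, 4 du L, 5 fruk H, 6 gu:d H, 7 sil H.
Parse left to right (heavy = foot alone; LL = one foot; stranded L unfooted): tri (ˈla:) (ˈtub) du (ˈfruk) (ˈgu:d) (ˈsil).
Foot heads: 2, 3, 5, 6, 7.
Primary stress on the rightmost head = syllable 7.
Secondary stress on 2, 3, 5, 6: tri.ˌla:.ˌtub.du.ˌfruk.ˌgu:d.ˈsil.

primary 7, secondary 2, 3, 5, 6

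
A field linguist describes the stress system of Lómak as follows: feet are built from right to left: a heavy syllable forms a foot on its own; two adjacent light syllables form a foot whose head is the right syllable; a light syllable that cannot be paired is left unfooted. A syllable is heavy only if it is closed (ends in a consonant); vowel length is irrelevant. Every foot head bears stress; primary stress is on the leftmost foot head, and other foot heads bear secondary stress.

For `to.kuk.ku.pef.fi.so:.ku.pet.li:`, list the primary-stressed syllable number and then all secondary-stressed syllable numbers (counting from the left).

Weights: 1 to L, 2 kuk H, 3 ku L, 4 pef H, 5 fi L, 6 so: L, 7 ku L, 8 pet H, 9 li: L.
Parse right to left (heavy = foot alone; LL = one foot; stranded L unfooted): to (ˈkuk) ku (ˈpef) fi (so:.ˈku) (ˈpet) li:.
Foot heads: 2, 4, 7, 8.
Primary stress on the leftmost head = syllable 2.
Secondary stress on 4, 7, 8: to.ˈkuk.ku.ˌpef.fi.so:.ˌku.ˌpet.li:.

primary 2, secondary 4, 7, 8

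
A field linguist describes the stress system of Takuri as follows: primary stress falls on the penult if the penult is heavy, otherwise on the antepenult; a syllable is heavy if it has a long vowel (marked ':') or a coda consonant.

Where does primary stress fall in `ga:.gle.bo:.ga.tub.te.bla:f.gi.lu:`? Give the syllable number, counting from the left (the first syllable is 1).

Weights: 7 bla:f H, 8 gi L, 9 lu: H.
The penult (syllable 8, gi) is light, so stress falls on the antepenult (syllable 7, bla:f).
Primary stress: syllable 7 → ga:.gle.bo:.ga.tub.te.ˈbla:f.gi.lu:.

7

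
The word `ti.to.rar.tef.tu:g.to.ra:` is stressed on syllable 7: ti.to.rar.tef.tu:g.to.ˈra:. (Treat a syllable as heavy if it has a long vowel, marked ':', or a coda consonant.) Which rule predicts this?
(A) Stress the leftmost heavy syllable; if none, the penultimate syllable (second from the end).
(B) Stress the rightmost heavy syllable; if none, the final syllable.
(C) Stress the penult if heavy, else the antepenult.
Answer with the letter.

Rule A → syllable 3 (observed: 7).
Rule B → syllable 7 ✓.
Rule C → syllable 5 (observed: 7).

B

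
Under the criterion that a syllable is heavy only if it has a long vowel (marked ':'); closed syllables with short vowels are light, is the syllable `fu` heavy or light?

`fu`: short vowel, open (no coda). Short vowel → light.

light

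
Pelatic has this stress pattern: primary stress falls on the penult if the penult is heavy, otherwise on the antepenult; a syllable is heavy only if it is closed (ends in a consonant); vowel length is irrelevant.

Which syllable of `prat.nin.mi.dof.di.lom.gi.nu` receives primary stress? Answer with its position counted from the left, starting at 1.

6

Weights: 6 lom H, 7 gi L, 8 nu L.
The penult (syllable 7, gi) is light, so stress falls on the antepenult (syllable 6, lom).
Primary stress: syllable 6 → prat.nin.mi.dof.di.ˈlom.gi.nu.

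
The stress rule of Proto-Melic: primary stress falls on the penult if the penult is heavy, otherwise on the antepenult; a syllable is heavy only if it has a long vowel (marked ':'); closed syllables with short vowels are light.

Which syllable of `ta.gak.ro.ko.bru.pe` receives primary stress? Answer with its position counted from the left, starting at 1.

Weights: 4 ko L, 5 bru L, 6 pe L.
The penult (syllable 5, bru) is light, so stress falls on the antepenult (syllable 4, ko).
Primary stress: syllable 4 → ta.gak.ro.ˈko.bru.pe.

4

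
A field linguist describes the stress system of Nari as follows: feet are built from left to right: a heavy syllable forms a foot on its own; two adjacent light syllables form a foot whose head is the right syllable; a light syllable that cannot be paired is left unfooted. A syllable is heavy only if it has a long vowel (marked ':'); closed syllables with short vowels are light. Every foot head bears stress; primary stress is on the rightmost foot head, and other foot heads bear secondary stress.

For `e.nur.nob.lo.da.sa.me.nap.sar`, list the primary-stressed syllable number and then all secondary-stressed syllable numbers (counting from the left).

Weights: 1 e L, 2 nur L, 3 nob L, 4 lo L, 5 da L, 6 sa L, 7 me L, 8 nap L, 9 sar L.
Parse left to right (heavy = foot alone; LL = one foot; stranded L unfooted): (e.ˈnur) (nob.ˈlo) (da.ˈsa) (me.ˈnap) sar.
Foot heads: 2, 4, 6, 8.
Primary stress on the rightmost head = syllable 8.
Secondary stress on 2, 4, 6: e.ˌnur.nob.ˌlo.da.ˌsa.me.ˈnap.sar.

primary 8, secondary 2, 4, 6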